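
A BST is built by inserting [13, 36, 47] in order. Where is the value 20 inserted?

Starting tree (level order): [13, None, 36, None, 47]
Insertion path: 13 -> 36
Result: insert 20 as left child of 36
Final tree (level order): [13, None, 36, 20, 47]


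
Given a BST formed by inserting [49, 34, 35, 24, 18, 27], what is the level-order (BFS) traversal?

Tree insertion order: [49, 34, 35, 24, 18, 27]
Tree (level-order array): [49, 34, None, 24, 35, 18, 27]
BFS from the root, enqueuing left then right child of each popped node:
  queue [49] -> pop 49, enqueue [34], visited so far: [49]
  queue [34] -> pop 34, enqueue [24, 35], visited so far: [49, 34]
  queue [24, 35] -> pop 24, enqueue [18, 27], visited so far: [49, 34, 24]
  queue [35, 18, 27] -> pop 35, enqueue [none], visited so far: [49, 34, 24, 35]
  queue [18, 27] -> pop 18, enqueue [none], visited so far: [49, 34, 24, 35, 18]
  queue [27] -> pop 27, enqueue [none], visited so far: [49, 34, 24, 35, 18, 27]
Result: [49, 34, 24, 35, 18, 27]


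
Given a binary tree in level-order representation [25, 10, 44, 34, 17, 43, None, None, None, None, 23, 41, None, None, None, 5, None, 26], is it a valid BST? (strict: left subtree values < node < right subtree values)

Level-order array: [25, 10, 44, 34, 17, 43, None, None, None, None, 23, 41, None, None, None, 5, None, 26]
Validate using subtree bounds (lo, hi): at each node, require lo < value < hi,
then recurse left with hi=value and right with lo=value.
Preorder trace (stopping at first violation):
  at node 25 with bounds (-inf, +inf): OK
  at node 10 with bounds (-inf, 25): OK
  at node 34 with bounds (-inf, 10): VIOLATION
Node 34 violates its bound: not (-inf < 34 < 10).
Result: Not a valid BST


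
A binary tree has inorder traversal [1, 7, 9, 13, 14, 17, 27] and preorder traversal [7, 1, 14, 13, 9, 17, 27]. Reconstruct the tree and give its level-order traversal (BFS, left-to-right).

Inorder:  [1, 7, 9, 13, 14, 17, 27]
Preorder: [7, 1, 14, 13, 9, 17, 27]
Algorithm: preorder visits root first, so consume preorder in order;
for each root, split the current inorder slice at that value into
left-subtree inorder and right-subtree inorder, then recurse.
Recursive splits:
  root=7; inorder splits into left=[1], right=[9, 13, 14, 17, 27]
  root=1; inorder splits into left=[], right=[]
  root=14; inorder splits into left=[9, 13], right=[17, 27]
  root=13; inorder splits into left=[9], right=[]
  root=9; inorder splits into left=[], right=[]
  root=17; inorder splits into left=[], right=[27]
  root=27; inorder splits into left=[], right=[]
Reconstructed level-order: [7, 1, 14, 13, 17, 9, 27]


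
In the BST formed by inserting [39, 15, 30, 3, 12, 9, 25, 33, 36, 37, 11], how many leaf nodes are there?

Tree built from: [39, 15, 30, 3, 12, 9, 25, 33, 36, 37, 11]
Tree (level-order array): [39, 15, None, 3, 30, None, 12, 25, 33, 9, None, None, None, None, 36, None, 11, None, 37]
Rule: A leaf has 0 children.
Per-node child counts:
  node 39: 1 child(ren)
  node 15: 2 child(ren)
  node 3: 1 child(ren)
  node 12: 1 child(ren)
  node 9: 1 child(ren)
  node 11: 0 child(ren)
  node 30: 2 child(ren)
  node 25: 0 child(ren)
  node 33: 1 child(ren)
  node 36: 1 child(ren)
  node 37: 0 child(ren)
Matching nodes: [11, 25, 37]
Count of leaf nodes: 3


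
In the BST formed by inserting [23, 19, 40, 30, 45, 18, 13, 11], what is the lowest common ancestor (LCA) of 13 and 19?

Tree insertion order: [23, 19, 40, 30, 45, 18, 13, 11]
Tree (level-order array): [23, 19, 40, 18, None, 30, 45, 13, None, None, None, None, None, 11]
In a BST, the LCA of p=13, q=19 is the first node v on the
root-to-leaf path with p <= v <= q (go left if both < v, right if both > v).
Walk from root:
  at 23: both 13 and 19 < 23, go left
  at 19: 13 <= 19 <= 19, this is the LCA
LCA = 19


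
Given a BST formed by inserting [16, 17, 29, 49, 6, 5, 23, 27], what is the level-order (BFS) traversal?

Tree insertion order: [16, 17, 29, 49, 6, 5, 23, 27]
Tree (level-order array): [16, 6, 17, 5, None, None, 29, None, None, 23, 49, None, 27]
BFS from the root, enqueuing left then right child of each popped node:
  queue [16] -> pop 16, enqueue [6, 17], visited so far: [16]
  queue [6, 17] -> pop 6, enqueue [5], visited so far: [16, 6]
  queue [17, 5] -> pop 17, enqueue [29], visited so far: [16, 6, 17]
  queue [5, 29] -> pop 5, enqueue [none], visited so far: [16, 6, 17, 5]
  queue [29] -> pop 29, enqueue [23, 49], visited so far: [16, 6, 17, 5, 29]
  queue [23, 49] -> pop 23, enqueue [27], visited so far: [16, 6, 17, 5, 29, 23]
  queue [49, 27] -> pop 49, enqueue [none], visited so far: [16, 6, 17, 5, 29, 23, 49]
  queue [27] -> pop 27, enqueue [none], visited so far: [16, 6, 17, 5, 29, 23, 49, 27]
Result: [16, 6, 17, 5, 29, 23, 49, 27]


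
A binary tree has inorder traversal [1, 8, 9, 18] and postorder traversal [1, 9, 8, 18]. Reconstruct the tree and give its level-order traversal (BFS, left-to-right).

Inorder:   [1, 8, 9, 18]
Postorder: [1, 9, 8, 18]
Algorithm: postorder visits root last, so walk postorder right-to-left;
each value is the root of the current inorder slice — split it at that
value, recurse on the right subtree first, then the left.
Recursive splits:
  root=18; inorder splits into left=[1, 8, 9], right=[]
  root=8; inorder splits into left=[1], right=[9]
  root=9; inorder splits into left=[], right=[]
  root=1; inorder splits into left=[], right=[]
Reconstructed level-order: [18, 8, 1, 9]


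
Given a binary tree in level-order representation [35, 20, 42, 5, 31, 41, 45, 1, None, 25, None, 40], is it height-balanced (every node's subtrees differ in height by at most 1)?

Tree (level-order array): [35, 20, 42, 5, 31, 41, 45, 1, None, 25, None, 40]
Definition: a tree is height-balanced if, at every node, |h(left) - h(right)| <= 1 (empty subtree has height -1).
Bottom-up per-node check:
  node 1: h_left=-1, h_right=-1, diff=0 [OK], height=0
  node 5: h_left=0, h_right=-1, diff=1 [OK], height=1
  node 25: h_left=-1, h_right=-1, diff=0 [OK], height=0
  node 31: h_left=0, h_right=-1, diff=1 [OK], height=1
  node 20: h_left=1, h_right=1, diff=0 [OK], height=2
  node 40: h_left=-1, h_right=-1, diff=0 [OK], height=0
  node 41: h_left=0, h_right=-1, diff=1 [OK], height=1
  node 45: h_left=-1, h_right=-1, diff=0 [OK], height=0
  node 42: h_left=1, h_right=0, diff=1 [OK], height=2
  node 35: h_left=2, h_right=2, diff=0 [OK], height=3
All nodes satisfy the balance condition.
Result: Balanced


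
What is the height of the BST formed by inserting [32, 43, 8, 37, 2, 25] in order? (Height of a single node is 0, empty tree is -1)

Insertion order: [32, 43, 8, 37, 2, 25]
Tree (level-order array): [32, 8, 43, 2, 25, 37]
Compute height bottom-up (empty subtree = -1):
  height(2) = 1 + max(-1, -1) = 0
  height(25) = 1 + max(-1, -1) = 0
  height(8) = 1 + max(0, 0) = 1
  height(37) = 1 + max(-1, -1) = 0
  height(43) = 1 + max(0, -1) = 1
  height(32) = 1 + max(1, 1) = 2
Height = 2


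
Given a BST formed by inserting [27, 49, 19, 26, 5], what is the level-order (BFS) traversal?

Tree insertion order: [27, 49, 19, 26, 5]
Tree (level-order array): [27, 19, 49, 5, 26]
BFS from the root, enqueuing left then right child of each popped node:
  queue [27] -> pop 27, enqueue [19, 49], visited so far: [27]
  queue [19, 49] -> pop 19, enqueue [5, 26], visited so far: [27, 19]
  queue [49, 5, 26] -> pop 49, enqueue [none], visited so far: [27, 19, 49]
  queue [5, 26] -> pop 5, enqueue [none], visited so far: [27, 19, 49, 5]
  queue [26] -> pop 26, enqueue [none], visited so far: [27, 19, 49, 5, 26]
Result: [27, 19, 49, 5, 26]


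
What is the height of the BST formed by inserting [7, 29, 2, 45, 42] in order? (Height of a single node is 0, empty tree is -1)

Insertion order: [7, 29, 2, 45, 42]
Tree (level-order array): [7, 2, 29, None, None, None, 45, 42]
Compute height bottom-up (empty subtree = -1):
  height(2) = 1 + max(-1, -1) = 0
  height(42) = 1 + max(-1, -1) = 0
  height(45) = 1 + max(0, -1) = 1
  height(29) = 1 + max(-1, 1) = 2
  height(7) = 1 + max(0, 2) = 3
Height = 3


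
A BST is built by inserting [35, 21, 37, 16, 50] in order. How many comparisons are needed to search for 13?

Search path for 13: 35 -> 21 -> 16
Found: False
Comparisons: 3


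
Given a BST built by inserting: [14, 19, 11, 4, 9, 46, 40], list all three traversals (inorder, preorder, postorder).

Tree insertion order: [14, 19, 11, 4, 9, 46, 40]
Tree (level-order array): [14, 11, 19, 4, None, None, 46, None, 9, 40]
Inorder (L, root, R): [4, 9, 11, 14, 19, 40, 46]
Preorder (root, L, R): [14, 11, 4, 9, 19, 46, 40]
Postorder (L, R, root): [9, 4, 11, 40, 46, 19, 14]


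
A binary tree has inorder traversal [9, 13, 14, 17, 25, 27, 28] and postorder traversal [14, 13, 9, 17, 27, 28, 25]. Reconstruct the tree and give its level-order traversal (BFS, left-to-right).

Inorder:   [9, 13, 14, 17, 25, 27, 28]
Postorder: [14, 13, 9, 17, 27, 28, 25]
Algorithm: postorder visits root last, so walk postorder right-to-left;
each value is the root of the current inorder slice — split it at that
value, recurse on the right subtree first, then the left.
Recursive splits:
  root=25; inorder splits into left=[9, 13, 14, 17], right=[27, 28]
  root=28; inorder splits into left=[27], right=[]
  root=27; inorder splits into left=[], right=[]
  root=17; inorder splits into left=[9, 13, 14], right=[]
  root=9; inorder splits into left=[], right=[13, 14]
  root=13; inorder splits into left=[], right=[14]
  root=14; inorder splits into left=[], right=[]
Reconstructed level-order: [25, 17, 28, 9, 27, 13, 14]


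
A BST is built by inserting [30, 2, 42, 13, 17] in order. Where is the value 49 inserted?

Starting tree (level order): [30, 2, 42, None, 13, None, None, None, 17]
Insertion path: 30 -> 42
Result: insert 49 as right child of 42
Final tree (level order): [30, 2, 42, None, 13, None, 49, None, 17]


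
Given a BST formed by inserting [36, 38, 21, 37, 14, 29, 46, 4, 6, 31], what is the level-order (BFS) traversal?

Tree insertion order: [36, 38, 21, 37, 14, 29, 46, 4, 6, 31]
Tree (level-order array): [36, 21, 38, 14, 29, 37, 46, 4, None, None, 31, None, None, None, None, None, 6]
BFS from the root, enqueuing left then right child of each popped node:
  queue [36] -> pop 36, enqueue [21, 38], visited so far: [36]
  queue [21, 38] -> pop 21, enqueue [14, 29], visited so far: [36, 21]
  queue [38, 14, 29] -> pop 38, enqueue [37, 46], visited so far: [36, 21, 38]
  queue [14, 29, 37, 46] -> pop 14, enqueue [4], visited so far: [36, 21, 38, 14]
  queue [29, 37, 46, 4] -> pop 29, enqueue [31], visited so far: [36, 21, 38, 14, 29]
  queue [37, 46, 4, 31] -> pop 37, enqueue [none], visited so far: [36, 21, 38, 14, 29, 37]
  queue [46, 4, 31] -> pop 46, enqueue [none], visited so far: [36, 21, 38, 14, 29, 37, 46]
  queue [4, 31] -> pop 4, enqueue [6], visited so far: [36, 21, 38, 14, 29, 37, 46, 4]
  queue [31, 6] -> pop 31, enqueue [none], visited so far: [36, 21, 38, 14, 29, 37, 46, 4, 31]
  queue [6] -> pop 6, enqueue [none], visited so far: [36, 21, 38, 14, 29, 37, 46, 4, 31, 6]
Result: [36, 21, 38, 14, 29, 37, 46, 4, 31, 6]


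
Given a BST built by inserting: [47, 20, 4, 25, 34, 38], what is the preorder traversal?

Tree insertion order: [47, 20, 4, 25, 34, 38]
Tree (level-order array): [47, 20, None, 4, 25, None, None, None, 34, None, 38]
Preorder traversal: [47, 20, 4, 25, 34, 38]


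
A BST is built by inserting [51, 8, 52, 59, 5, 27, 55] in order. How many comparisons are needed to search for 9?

Search path for 9: 51 -> 8 -> 27
Found: False
Comparisons: 3


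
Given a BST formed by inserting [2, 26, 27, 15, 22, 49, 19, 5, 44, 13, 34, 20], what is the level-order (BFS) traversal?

Tree insertion order: [2, 26, 27, 15, 22, 49, 19, 5, 44, 13, 34, 20]
Tree (level-order array): [2, None, 26, 15, 27, 5, 22, None, 49, None, 13, 19, None, 44, None, None, None, None, 20, 34]
BFS from the root, enqueuing left then right child of each popped node:
  queue [2] -> pop 2, enqueue [26], visited so far: [2]
  queue [26] -> pop 26, enqueue [15, 27], visited so far: [2, 26]
  queue [15, 27] -> pop 15, enqueue [5, 22], visited so far: [2, 26, 15]
  queue [27, 5, 22] -> pop 27, enqueue [49], visited so far: [2, 26, 15, 27]
  queue [5, 22, 49] -> pop 5, enqueue [13], visited so far: [2, 26, 15, 27, 5]
  queue [22, 49, 13] -> pop 22, enqueue [19], visited so far: [2, 26, 15, 27, 5, 22]
  queue [49, 13, 19] -> pop 49, enqueue [44], visited so far: [2, 26, 15, 27, 5, 22, 49]
  queue [13, 19, 44] -> pop 13, enqueue [none], visited so far: [2, 26, 15, 27, 5, 22, 49, 13]
  queue [19, 44] -> pop 19, enqueue [20], visited so far: [2, 26, 15, 27, 5, 22, 49, 13, 19]
  queue [44, 20] -> pop 44, enqueue [34], visited so far: [2, 26, 15, 27, 5, 22, 49, 13, 19, 44]
  queue [20, 34] -> pop 20, enqueue [none], visited so far: [2, 26, 15, 27, 5, 22, 49, 13, 19, 44, 20]
  queue [34] -> pop 34, enqueue [none], visited so far: [2, 26, 15, 27, 5, 22, 49, 13, 19, 44, 20, 34]
Result: [2, 26, 15, 27, 5, 22, 49, 13, 19, 44, 20, 34]


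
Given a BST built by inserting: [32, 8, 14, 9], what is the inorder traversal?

Tree insertion order: [32, 8, 14, 9]
Tree (level-order array): [32, 8, None, None, 14, 9]
Inorder traversal: [8, 9, 14, 32]


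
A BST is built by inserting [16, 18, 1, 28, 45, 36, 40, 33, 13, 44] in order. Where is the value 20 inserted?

Starting tree (level order): [16, 1, 18, None, 13, None, 28, None, None, None, 45, 36, None, 33, 40, None, None, None, 44]
Insertion path: 16 -> 18 -> 28
Result: insert 20 as left child of 28
Final tree (level order): [16, 1, 18, None, 13, None, 28, None, None, 20, 45, None, None, 36, None, 33, 40, None, None, None, 44]


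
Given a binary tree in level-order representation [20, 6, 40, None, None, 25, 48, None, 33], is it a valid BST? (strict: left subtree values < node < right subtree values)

Level-order array: [20, 6, 40, None, None, 25, 48, None, 33]
Validate using subtree bounds (lo, hi): at each node, require lo < value < hi,
then recurse left with hi=value and right with lo=value.
Preorder trace (stopping at first violation):
  at node 20 with bounds (-inf, +inf): OK
  at node 6 with bounds (-inf, 20): OK
  at node 40 with bounds (20, +inf): OK
  at node 25 with bounds (20, 40): OK
  at node 33 with bounds (25, 40): OK
  at node 48 with bounds (40, +inf): OK
No violation found at any node.
Result: Valid BST


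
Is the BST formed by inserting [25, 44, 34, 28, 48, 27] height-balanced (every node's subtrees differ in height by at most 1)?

Tree (level-order array): [25, None, 44, 34, 48, 28, None, None, None, 27]
Definition: a tree is height-balanced if, at every node, |h(left) - h(right)| <= 1 (empty subtree has height -1).
Bottom-up per-node check:
  node 27: h_left=-1, h_right=-1, diff=0 [OK], height=0
  node 28: h_left=0, h_right=-1, diff=1 [OK], height=1
  node 34: h_left=1, h_right=-1, diff=2 [FAIL (|1--1|=2 > 1)], height=2
  node 48: h_left=-1, h_right=-1, diff=0 [OK], height=0
  node 44: h_left=2, h_right=0, diff=2 [FAIL (|2-0|=2 > 1)], height=3
  node 25: h_left=-1, h_right=3, diff=4 [FAIL (|-1-3|=4 > 1)], height=4
Node 34 violates the condition: |1 - -1| = 2 > 1.
Result: Not balanced


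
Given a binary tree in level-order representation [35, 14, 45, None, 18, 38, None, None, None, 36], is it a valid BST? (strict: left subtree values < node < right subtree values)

Level-order array: [35, 14, 45, None, 18, 38, None, None, None, 36]
Validate using subtree bounds (lo, hi): at each node, require lo < value < hi,
then recurse left with hi=value and right with lo=value.
Preorder trace (stopping at first violation):
  at node 35 with bounds (-inf, +inf): OK
  at node 14 with bounds (-inf, 35): OK
  at node 18 with bounds (14, 35): OK
  at node 45 with bounds (35, +inf): OK
  at node 38 with bounds (35, 45): OK
  at node 36 with bounds (35, 38): OK
No violation found at any node.
Result: Valid BST


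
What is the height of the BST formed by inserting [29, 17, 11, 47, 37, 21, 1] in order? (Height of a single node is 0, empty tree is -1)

Insertion order: [29, 17, 11, 47, 37, 21, 1]
Tree (level-order array): [29, 17, 47, 11, 21, 37, None, 1]
Compute height bottom-up (empty subtree = -1):
  height(1) = 1 + max(-1, -1) = 0
  height(11) = 1 + max(0, -1) = 1
  height(21) = 1 + max(-1, -1) = 0
  height(17) = 1 + max(1, 0) = 2
  height(37) = 1 + max(-1, -1) = 0
  height(47) = 1 + max(0, -1) = 1
  height(29) = 1 + max(2, 1) = 3
Height = 3


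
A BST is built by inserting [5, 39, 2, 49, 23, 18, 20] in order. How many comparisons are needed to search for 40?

Search path for 40: 5 -> 39 -> 49
Found: False
Comparisons: 3


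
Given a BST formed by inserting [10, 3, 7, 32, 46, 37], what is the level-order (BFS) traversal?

Tree insertion order: [10, 3, 7, 32, 46, 37]
Tree (level-order array): [10, 3, 32, None, 7, None, 46, None, None, 37]
BFS from the root, enqueuing left then right child of each popped node:
  queue [10] -> pop 10, enqueue [3, 32], visited so far: [10]
  queue [3, 32] -> pop 3, enqueue [7], visited so far: [10, 3]
  queue [32, 7] -> pop 32, enqueue [46], visited so far: [10, 3, 32]
  queue [7, 46] -> pop 7, enqueue [none], visited so far: [10, 3, 32, 7]
  queue [46] -> pop 46, enqueue [37], visited so far: [10, 3, 32, 7, 46]
  queue [37] -> pop 37, enqueue [none], visited so far: [10, 3, 32, 7, 46, 37]
Result: [10, 3, 32, 7, 46, 37]


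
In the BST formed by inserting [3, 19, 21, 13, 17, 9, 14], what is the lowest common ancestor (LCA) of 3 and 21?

Tree insertion order: [3, 19, 21, 13, 17, 9, 14]
Tree (level-order array): [3, None, 19, 13, 21, 9, 17, None, None, None, None, 14]
In a BST, the LCA of p=3, q=21 is the first node v on the
root-to-leaf path with p <= v <= q (go left if both < v, right if both > v).
Walk from root:
  at 3: 3 <= 3 <= 21, this is the LCA
LCA = 3


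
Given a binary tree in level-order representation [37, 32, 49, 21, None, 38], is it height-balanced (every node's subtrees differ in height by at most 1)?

Tree (level-order array): [37, 32, 49, 21, None, 38]
Definition: a tree is height-balanced if, at every node, |h(left) - h(right)| <= 1 (empty subtree has height -1).
Bottom-up per-node check:
  node 21: h_left=-1, h_right=-1, diff=0 [OK], height=0
  node 32: h_left=0, h_right=-1, diff=1 [OK], height=1
  node 38: h_left=-1, h_right=-1, diff=0 [OK], height=0
  node 49: h_left=0, h_right=-1, diff=1 [OK], height=1
  node 37: h_left=1, h_right=1, diff=0 [OK], height=2
All nodes satisfy the balance condition.
Result: Balanced


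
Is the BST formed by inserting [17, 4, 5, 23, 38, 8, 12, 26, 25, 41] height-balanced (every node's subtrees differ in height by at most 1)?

Tree (level-order array): [17, 4, 23, None, 5, None, 38, None, 8, 26, 41, None, 12, 25]
Definition: a tree is height-balanced if, at every node, |h(left) - h(right)| <= 1 (empty subtree has height -1).
Bottom-up per-node check:
  node 12: h_left=-1, h_right=-1, diff=0 [OK], height=0
  node 8: h_left=-1, h_right=0, diff=1 [OK], height=1
  node 5: h_left=-1, h_right=1, diff=2 [FAIL (|-1-1|=2 > 1)], height=2
  node 4: h_left=-1, h_right=2, diff=3 [FAIL (|-1-2|=3 > 1)], height=3
  node 25: h_left=-1, h_right=-1, diff=0 [OK], height=0
  node 26: h_left=0, h_right=-1, diff=1 [OK], height=1
  node 41: h_left=-1, h_right=-1, diff=0 [OK], height=0
  node 38: h_left=1, h_right=0, diff=1 [OK], height=2
  node 23: h_left=-1, h_right=2, diff=3 [FAIL (|-1-2|=3 > 1)], height=3
  node 17: h_left=3, h_right=3, diff=0 [OK], height=4
Node 5 violates the condition: |-1 - 1| = 2 > 1.
Result: Not balanced


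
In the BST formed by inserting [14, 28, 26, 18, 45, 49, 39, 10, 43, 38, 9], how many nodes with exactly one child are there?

Tree built from: [14, 28, 26, 18, 45, 49, 39, 10, 43, 38, 9]
Tree (level-order array): [14, 10, 28, 9, None, 26, 45, None, None, 18, None, 39, 49, None, None, 38, 43]
Rule: These are nodes with exactly 1 non-null child.
Per-node child counts:
  node 14: 2 child(ren)
  node 10: 1 child(ren)
  node 9: 0 child(ren)
  node 28: 2 child(ren)
  node 26: 1 child(ren)
  node 18: 0 child(ren)
  node 45: 2 child(ren)
  node 39: 2 child(ren)
  node 38: 0 child(ren)
  node 43: 0 child(ren)
  node 49: 0 child(ren)
Matching nodes: [10, 26]
Count of nodes with exactly one child: 2


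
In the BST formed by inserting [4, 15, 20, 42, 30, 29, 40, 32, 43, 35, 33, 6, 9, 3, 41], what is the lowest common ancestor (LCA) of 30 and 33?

Tree insertion order: [4, 15, 20, 42, 30, 29, 40, 32, 43, 35, 33, 6, 9, 3, 41]
Tree (level-order array): [4, 3, 15, None, None, 6, 20, None, 9, None, 42, None, None, 30, 43, 29, 40, None, None, None, None, 32, 41, None, 35, None, None, 33]
In a BST, the LCA of p=30, q=33 is the first node v on the
root-to-leaf path with p <= v <= q (go left if both < v, right if both > v).
Walk from root:
  at 4: both 30 and 33 > 4, go right
  at 15: both 30 and 33 > 15, go right
  at 20: both 30 and 33 > 20, go right
  at 42: both 30 and 33 < 42, go left
  at 30: 30 <= 30 <= 33, this is the LCA
LCA = 30


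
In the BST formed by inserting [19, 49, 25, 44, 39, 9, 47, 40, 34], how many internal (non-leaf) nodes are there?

Tree built from: [19, 49, 25, 44, 39, 9, 47, 40, 34]
Tree (level-order array): [19, 9, 49, None, None, 25, None, None, 44, 39, 47, 34, 40]
Rule: An internal node has at least one child.
Per-node child counts:
  node 19: 2 child(ren)
  node 9: 0 child(ren)
  node 49: 1 child(ren)
  node 25: 1 child(ren)
  node 44: 2 child(ren)
  node 39: 2 child(ren)
  node 34: 0 child(ren)
  node 40: 0 child(ren)
  node 47: 0 child(ren)
Matching nodes: [19, 49, 25, 44, 39]
Count of internal (non-leaf) nodes: 5


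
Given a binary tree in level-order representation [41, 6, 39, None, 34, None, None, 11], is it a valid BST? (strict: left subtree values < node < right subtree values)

Level-order array: [41, 6, 39, None, 34, None, None, 11]
Validate using subtree bounds (lo, hi): at each node, require lo < value < hi,
then recurse left with hi=value and right with lo=value.
Preorder trace (stopping at first violation):
  at node 41 with bounds (-inf, +inf): OK
  at node 6 with bounds (-inf, 41): OK
  at node 34 with bounds (6, 41): OK
  at node 11 with bounds (6, 34): OK
  at node 39 with bounds (41, +inf): VIOLATION
Node 39 violates its bound: not (41 < 39 < +inf).
Result: Not a valid BST


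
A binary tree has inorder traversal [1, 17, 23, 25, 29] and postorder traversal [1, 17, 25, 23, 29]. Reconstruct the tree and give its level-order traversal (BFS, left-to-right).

Inorder:   [1, 17, 23, 25, 29]
Postorder: [1, 17, 25, 23, 29]
Algorithm: postorder visits root last, so walk postorder right-to-left;
each value is the root of the current inorder slice — split it at that
value, recurse on the right subtree first, then the left.
Recursive splits:
  root=29; inorder splits into left=[1, 17, 23, 25], right=[]
  root=23; inorder splits into left=[1, 17], right=[25]
  root=25; inorder splits into left=[], right=[]
  root=17; inorder splits into left=[1], right=[]
  root=1; inorder splits into left=[], right=[]
Reconstructed level-order: [29, 23, 17, 25, 1]


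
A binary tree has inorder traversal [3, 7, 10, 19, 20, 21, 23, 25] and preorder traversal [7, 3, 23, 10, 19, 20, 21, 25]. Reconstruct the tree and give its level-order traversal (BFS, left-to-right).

Inorder:  [3, 7, 10, 19, 20, 21, 23, 25]
Preorder: [7, 3, 23, 10, 19, 20, 21, 25]
Algorithm: preorder visits root first, so consume preorder in order;
for each root, split the current inorder slice at that value into
left-subtree inorder and right-subtree inorder, then recurse.
Recursive splits:
  root=7; inorder splits into left=[3], right=[10, 19, 20, 21, 23, 25]
  root=3; inorder splits into left=[], right=[]
  root=23; inorder splits into left=[10, 19, 20, 21], right=[25]
  root=10; inorder splits into left=[], right=[19, 20, 21]
  root=19; inorder splits into left=[], right=[20, 21]
  root=20; inorder splits into left=[], right=[21]
  root=21; inorder splits into left=[], right=[]
  root=25; inorder splits into left=[], right=[]
Reconstructed level-order: [7, 3, 23, 10, 25, 19, 20, 21]


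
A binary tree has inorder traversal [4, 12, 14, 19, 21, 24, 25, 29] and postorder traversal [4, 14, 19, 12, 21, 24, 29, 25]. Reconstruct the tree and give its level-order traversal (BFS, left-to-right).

Inorder:   [4, 12, 14, 19, 21, 24, 25, 29]
Postorder: [4, 14, 19, 12, 21, 24, 29, 25]
Algorithm: postorder visits root last, so walk postorder right-to-left;
each value is the root of the current inorder slice — split it at that
value, recurse on the right subtree first, then the left.
Recursive splits:
  root=25; inorder splits into left=[4, 12, 14, 19, 21, 24], right=[29]
  root=29; inorder splits into left=[], right=[]
  root=24; inorder splits into left=[4, 12, 14, 19, 21], right=[]
  root=21; inorder splits into left=[4, 12, 14, 19], right=[]
  root=12; inorder splits into left=[4], right=[14, 19]
  root=19; inorder splits into left=[14], right=[]
  root=14; inorder splits into left=[], right=[]
  root=4; inorder splits into left=[], right=[]
Reconstructed level-order: [25, 24, 29, 21, 12, 4, 19, 14]


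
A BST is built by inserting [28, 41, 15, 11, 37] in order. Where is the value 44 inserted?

Starting tree (level order): [28, 15, 41, 11, None, 37]
Insertion path: 28 -> 41
Result: insert 44 as right child of 41
Final tree (level order): [28, 15, 41, 11, None, 37, 44]


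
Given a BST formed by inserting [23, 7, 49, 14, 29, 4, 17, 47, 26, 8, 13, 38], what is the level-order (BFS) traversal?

Tree insertion order: [23, 7, 49, 14, 29, 4, 17, 47, 26, 8, 13, 38]
Tree (level-order array): [23, 7, 49, 4, 14, 29, None, None, None, 8, 17, 26, 47, None, 13, None, None, None, None, 38]
BFS from the root, enqueuing left then right child of each popped node:
  queue [23] -> pop 23, enqueue [7, 49], visited so far: [23]
  queue [7, 49] -> pop 7, enqueue [4, 14], visited so far: [23, 7]
  queue [49, 4, 14] -> pop 49, enqueue [29], visited so far: [23, 7, 49]
  queue [4, 14, 29] -> pop 4, enqueue [none], visited so far: [23, 7, 49, 4]
  queue [14, 29] -> pop 14, enqueue [8, 17], visited so far: [23, 7, 49, 4, 14]
  queue [29, 8, 17] -> pop 29, enqueue [26, 47], visited so far: [23, 7, 49, 4, 14, 29]
  queue [8, 17, 26, 47] -> pop 8, enqueue [13], visited so far: [23, 7, 49, 4, 14, 29, 8]
  queue [17, 26, 47, 13] -> pop 17, enqueue [none], visited so far: [23, 7, 49, 4, 14, 29, 8, 17]
  queue [26, 47, 13] -> pop 26, enqueue [none], visited so far: [23, 7, 49, 4, 14, 29, 8, 17, 26]
  queue [47, 13] -> pop 47, enqueue [38], visited so far: [23, 7, 49, 4, 14, 29, 8, 17, 26, 47]
  queue [13, 38] -> pop 13, enqueue [none], visited so far: [23, 7, 49, 4, 14, 29, 8, 17, 26, 47, 13]
  queue [38] -> pop 38, enqueue [none], visited so far: [23, 7, 49, 4, 14, 29, 8, 17, 26, 47, 13, 38]
Result: [23, 7, 49, 4, 14, 29, 8, 17, 26, 47, 13, 38]


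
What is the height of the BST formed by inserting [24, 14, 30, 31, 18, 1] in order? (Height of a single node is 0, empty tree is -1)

Insertion order: [24, 14, 30, 31, 18, 1]
Tree (level-order array): [24, 14, 30, 1, 18, None, 31]
Compute height bottom-up (empty subtree = -1):
  height(1) = 1 + max(-1, -1) = 0
  height(18) = 1 + max(-1, -1) = 0
  height(14) = 1 + max(0, 0) = 1
  height(31) = 1 + max(-1, -1) = 0
  height(30) = 1 + max(-1, 0) = 1
  height(24) = 1 + max(1, 1) = 2
Height = 2


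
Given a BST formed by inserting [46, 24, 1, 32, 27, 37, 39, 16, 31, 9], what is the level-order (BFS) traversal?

Tree insertion order: [46, 24, 1, 32, 27, 37, 39, 16, 31, 9]
Tree (level-order array): [46, 24, None, 1, 32, None, 16, 27, 37, 9, None, None, 31, None, 39]
BFS from the root, enqueuing left then right child of each popped node:
  queue [46] -> pop 46, enqueue [24], visited so far: [46]
  queue [24] -> pop 24, enqueue [1, 32], visited so far: [46, 24]
  queue [1, 32] -> pop 1, enqueue [16], visited so far: [46, 24, 1]
  queue [32, 16] -> pop 32, enqueue [27, 37], visited so far: [46, 24, 1, 32]
  queue [16, 27, 37] -> pop 16, enqueue [9], visited so far: [46, 24, 1, 32, 16]
  queue [27, 37, 9] -> pop 27, enqueue [31], visited so far: [46, 24, 1, 32, 16, 27]
  queue [37, 9, 31] -> pop 37, enqueue [39], visited so far: [46, 24, 1, 32, 16, 27, 37]
  queue [9, 31, 39] -> pop 9, enqueue [none], visited so far: [46, 24, 1, 32, 16, 27, 37, 9]
  queue [31, 39] -> pop 31, enqueue [none], visited so far: [46, 24, 1, 32, 16, 27, 37, 9, 31]
  queue [39] -> pop 39, enqueue [none], visited so far: [46, 24, 1, 32, 16, 27, 37, 9, 31, 39]
Result: [46, 24, 1, 32, 16, 27, 37, 9, 31, 39]


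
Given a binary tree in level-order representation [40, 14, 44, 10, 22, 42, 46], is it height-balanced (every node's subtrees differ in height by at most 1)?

Tree (level-order array): [40, 14, 44, 10, 22, 42, 46]
Definition: a tree is height-balanced if, at every node, |h(left) - h(right)| <= 1 (empty subtree has height -1).
Bottom-up per-node check:
  node 10: h_left=-1, h_right=-1, diff=0 [OK], height=0
  node 22: h_left=-1, h_right=-1, diff=0 [OK], height=0
  node 14: h_left=0, h_right=0, diff=0 [OK], height=1
  node 42: h_left=-1, h_right=-1, diff=0 [OK], height=0
  node 46: h_left=-1, h_right=-1, diff=0 [OK], height=0
  node 44: h_left=0, h_right=0, diff=0 [OK], height=1
  node 40: h_left=1, h_right=1, diff=0 [OK], height=2
All nodes satisfy the balance condition.
Result: Balanced


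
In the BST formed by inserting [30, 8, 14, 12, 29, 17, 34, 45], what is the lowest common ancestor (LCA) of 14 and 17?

Tree insertion order: [30, 8, 14, 12, 29, 17, 34, 45]
Tree (level-order array): [30, 8, 34, None, 14, None, 45, 12, 29, None, None, None, None, 17]
In a BST, the LCA of p=14, q=17 is the first node v on the
root-to-leaf path with p <= v <= q (go left if both < v, right if both > v).
Walk from root:
  at 30: both 14 and 17 < 30, go left
  at 8: both 14 and 17 > 8, go right
  at 14: 14 <= 14 <= 17, this is the LCA
LCA = 14


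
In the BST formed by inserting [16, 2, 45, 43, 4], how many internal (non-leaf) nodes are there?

Tree built from: [16, 2, 45, 43, 4]
Tree (level-order array): [16, 2, 45, None, 4, 43]
Rule: An internal node has at least one child.
Per-node child counts:
  node 16: 2 child(ren)
  node 2: 1 child(ren)
  node 4: 0 child(ren)
  node 45: 1 child(ren)
  node 43: 0 child(ren)
Matching nodes: [16, 2, 45]
Count of internal (non-leaf) nodes: 3


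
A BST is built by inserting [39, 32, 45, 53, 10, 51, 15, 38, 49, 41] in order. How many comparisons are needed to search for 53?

Search path for 53: 39 -> 45 -> 53
Found: True
Comparisons: 3


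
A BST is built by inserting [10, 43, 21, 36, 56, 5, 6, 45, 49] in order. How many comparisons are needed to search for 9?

Search path for 9: 10 -> 5 -> 6
Found: False
Comparisons: 3


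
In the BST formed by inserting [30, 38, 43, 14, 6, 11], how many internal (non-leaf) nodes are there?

Tree built from: [30, 38, 43, 14, 6, 11]
Tree (level-order array): [30, 14, 38, 6, None, None, 43, None, 11]
Rule: An internal node has at least one child.
Per-node child counts:
  node 30: 2 child(ren)
  node 14: 1 child(ren)
  node 6: 1 child(ren)
  node 11: 0 child(ren)
  node 38: 1 child(ren)
  node 43: 0 child(ren)
Matching nodes: [30, 14, 6, 38]
Count of internal (non-leaf) nodes: 4


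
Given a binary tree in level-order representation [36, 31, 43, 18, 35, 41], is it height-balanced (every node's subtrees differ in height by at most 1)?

Tree (level-order array): [36, 31, 43, 18, 35, 41]
Definition: a tree is height-balanced if, at every node, |h(left) - h(right)| <= 1 (empty subtree has height -1).
Bottom-up per-node check:
  node 18: h_left=-1, h_right=-1, diff=0 [OK], height=0
  node 35: h_left=-1, h_right=-1, diff=0 [OK], height=0
  node 31: h_left=0, h_right=0, diff=0 [OK], height=1
  node 41: h_left=-1, h_right=-1, diff=0 [OK], height=0
  node 43: h_left=0, h_right=-1, diff=1 [OK], height=1
  node 36: h_left=1, h_right=1, diff=0 [OK], height=2
All nodes satisfy the balance condition.
Result: Balanced


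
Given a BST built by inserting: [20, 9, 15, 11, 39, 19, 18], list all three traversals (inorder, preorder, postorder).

Tree insertion order: [20, 9, 15, 11, 39, 19, 18]
Tree (level-order array): [20, 9, 39, None, 15, None, None, 11, 19, None, None, 18]
Inorder (L, root, R): [9, 11, 15, 18, 19, 20, 39]
Preorder (root, L, R): [20, 9, 15, 11, 19, 18, 39]
Postorder (L, R, root): [11, 18, 19, 15, 9, 39, 20]


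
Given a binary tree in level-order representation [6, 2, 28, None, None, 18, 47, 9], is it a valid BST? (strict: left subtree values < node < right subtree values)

Level-order array: [6, 2, 28, None, None, 18, 47, 9]
Validate using subtree bounds (lo, hi): at each node, require lo < value < hi,
then recurse left with hi=value and right with lo=value.
Preorder trace (stopping at first violation):
  at node 6 with bounds (-inf, +inf): OK
  at node 2 with bounds (-inf, 6): OK
  at node 28 with bounds (6, +inf): OK
  at node 18 with bounds (6, 28): OK
  at node 9 with bounds (6, 18): OK
  at node 47 with bounds (28, +inf): OK
No violation found at any node.
Result: Valid BST


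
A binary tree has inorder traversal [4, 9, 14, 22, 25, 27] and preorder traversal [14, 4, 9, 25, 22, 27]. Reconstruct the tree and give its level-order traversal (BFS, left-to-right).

Inorder:  [4, 9, 14, 22, 25, 27]
Preorder: [14, 4, 9, 25, 22, 27]
Algorithm: preorder visits root first, so consume preorder in order;
for each root, split the current inorder slice at that value into
left-subtree inorder and right-subtree inorder, then recurse.
Recursive splits:
  root=14; inorder splits into left=[4, 9], right=[22, 25, 27]
  root=4; inorder splits into left=[], right=[9]
  root=9; inorder splits into left=[], right=[]
  root=25; inorder splits into left=[22], right=[27]
  root=22; inorder splits into left=[], right=[]
  root=27; inorder splits into left=[], right=[]
Reconstructed level-order: [14, 4, 25, 9, 22, 27]


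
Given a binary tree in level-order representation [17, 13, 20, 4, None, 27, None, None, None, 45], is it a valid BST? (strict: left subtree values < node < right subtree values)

Level-order array: [17, 13, 20, 4, None, 27, None, None, None, 45]
Validate using subtree bounds (lo, hi): at each node, require lo < value < hi,
then recurse left with hi=value and right with lo=value.
Preorder trace (stopping at first violation):
  at node 17 with bounds (-inf, +inf): OK
  at node 13 with bounds (-inf, 17): OK
  at node 4 with bounds (-inf, 13): OK
  at node 20 with bounds (17, +inf): OK
  at node 27 with bounds (17, 20): VIOLATION
Node 27 violates its bound: not (17 < 27 < 20).
Result: Not a valid BST


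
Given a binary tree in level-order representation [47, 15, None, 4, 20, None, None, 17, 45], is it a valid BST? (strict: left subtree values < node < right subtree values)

Level-order array: [47, 15, None, 4, 20, None, None, 17, 45]
Validate using subtree bounds (lo, hi): at each node, require lo < value < hi,
then recurse left with hi=value and right with lo=value.
Preorder trace (stopping at first violation):
  at node 47 with bounds (-inf, +inf): OK
  at node 15 with bounds (-inf, 47): OK
  at node 4 with bounds (-inf, 15): OK
  at node 20 with bounds (15, 47): OK
  at node 17 with bounds (15, 20): OK
  at node 45 with bounds (20, 47): OK
No violation found at any node.
Result: Valid BST


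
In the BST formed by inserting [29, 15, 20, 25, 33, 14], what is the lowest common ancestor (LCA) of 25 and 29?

Tree insertion order: [29, 15, 20, 25, 33, 14]
Tree (level-order array): [29, 15, 33, 14, 20, None, None, None, None, None, 25]
In a BST, the LCA of p=25, q=29 is the first node v on the
root-to-leaf path with p <= v <= q (go left if both < v, right if both > v).
Walk from root:
  at 29: 25 <= 29 <= 29, this is the LCA
LCA = 29


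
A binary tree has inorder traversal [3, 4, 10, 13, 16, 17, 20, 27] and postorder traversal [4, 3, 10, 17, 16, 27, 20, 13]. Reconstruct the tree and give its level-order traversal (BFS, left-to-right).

Inorder:   [3, 4, 10, 13, 16, 17, 20, 27]
Postorder: [4, 3, 10, 17, 16, 27, 20, 13]
Algorithm: postorder visits root last, so walk postorder right-to-left;
each value is the root of the current inorder slice — split it at that
value, recurse on the right subtree first, then the left.
Recursive splits:
  root=13; inorder splits into left=[3, 4, 10], right=[16, 17, 20, 27]
  root=20; inorder splits into left=[16, 17], right=[27]
  root=27; inorder splits into left=[], right=[]
  root=16; inorder splits into left=[], right=[17]
  root=17; inorder splits into left=[], right=[]
  root=10; inorder splits into left=[3, 4], right=[]
  root=3; inorder splits into left=[], right=[4]
  root=4; inorder splits into left=[], right=[]
Reconstructed level-order: [13, 10, 20, 3, 16, 27, 4, 17]


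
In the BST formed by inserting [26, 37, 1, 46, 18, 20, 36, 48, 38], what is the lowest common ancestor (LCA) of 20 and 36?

Tree insertion order: [26, 37, 1, 46, 18, 20, 36, 48, 38]
Tree (level-order array): [26, 1, 37, None, 18, 36, 46, None, 20, None, None, 38, 48]
In a BST, the LCA of p=20, q=36 is the first node v on the
root-to-leaf path with p <= v <= q (go left if both < v, right if both > v).
Walk from root:
  at 26: 20 <= 26 <= 36, this is the LCA
LCA = 26


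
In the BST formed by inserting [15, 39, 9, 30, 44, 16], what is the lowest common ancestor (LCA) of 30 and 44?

Tree insertion order: [15, 39, 9, 30, 44, 16]
Tree (level-order array): [15, 9, 39, None, None, 30, 44, 16]
In a BST, the LCA of p=30, q=44 is the first node v on the
root-to-leaf path with p <= v <= q (go left if both < v, right if both > v).
Walk from root:
  at 15: both 30 and 44 > 15, go right
  at 39: 30 <= 39 <= 44, this is the LCA
LCA = 39


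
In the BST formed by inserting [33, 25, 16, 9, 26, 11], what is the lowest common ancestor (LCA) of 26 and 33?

Tree insertion order: [33, 25, 16, 9, 26, 11]
Tree (level-order array): [33, 25, None, 16, 26, 9, None, None, None, None, 11]
In a BST, the LCA of p=26, q=33 is the first node v on the
root-to-leaf path with p <= v <= q (go left if both < v, right if both > v).
Walk from root:
  at 33: 26 <= 33 <= 33, this is the LCA
LCA = 33


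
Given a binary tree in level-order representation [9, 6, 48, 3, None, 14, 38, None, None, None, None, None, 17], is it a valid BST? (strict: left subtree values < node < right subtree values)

Level-order array: [9, 6, 48, 3, None, 14, 38, None, None, None, None, None, 17]
Validate using subtree bounds (lo, hi): at each node, require lo < value < hi,
then recurse left with hi=value and right with lo=value.
Preorder trace (stopping at first violation):
  at node 9 with bounds (-inf, +inf): OK
  at node 6 with bounds (-inf, 9): OK
  at node 3 with bounds (-inf, 6): OK
  at node 48 with bounds (9, +inf): OK
  at node 14 with bounds (9, 48): OK
  at node 38 with bounds (48, +inf): VIOLATION
Node 38 violates its bound: not (48 < 38 < +inf).
Result: Not a valid BST


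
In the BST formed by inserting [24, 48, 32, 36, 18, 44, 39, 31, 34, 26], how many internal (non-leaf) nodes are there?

Tree built from: [24, 48, 32, 36, 18, 44, 39, 31, 34, 26]
Tree (level-order array): [24, 18, 48, None, None, 32, None, 31, 36, 26, None, 34, 44, None, None, None, None, 39]
Rule: An internal node has at least one child.
Per-node child counts:
  node 24: 2 child(ren)
  node 18: 0 child(ren)
  node 48: 1 child(ren)
  node 32: 2 child(ren)
  node 31: 1 child(ren)
  node 26: 0 child(ren)
  node 36: 2 child(ren)
  node 34: 0 child(ren)
  node 44: 1 child(ren)
  node 39: 0 child(ren)
Matching nodes: [24, 48, 32, 31, 36, 44]
Count of internal (non-leaf) nodes: 6


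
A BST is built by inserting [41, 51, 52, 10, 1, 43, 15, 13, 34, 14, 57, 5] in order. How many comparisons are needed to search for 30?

Search path for 30: 41 -> 10 -> 15 -> 34
Found: False
Comparisons: 4


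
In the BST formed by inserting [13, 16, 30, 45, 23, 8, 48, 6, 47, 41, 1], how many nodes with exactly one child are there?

Tree built from: [13, 16, 30, 45, 23, 8, 48, 6, 47, 41, 1]
Tree (level-order array): [13, 8, 16, 6, None, None, 30, 1, None, 23, 45, None, None, None, None, 41, 48, None, None, 47]
Rule: These are nodes with exactly 1 non-null child.
Per-node child counts:
  node 13: 2 child(ren)
  node 8: 1 child(ren)
  node 6: 1 child(ren)
  node 1: 0 child(ren)
  node 16: 1 child(ren)
  node 30: 2 child(ren)
  node 23: 0 child(ren)
  node 45: 2 child(ren)
  node 41: 0 child(ren)
  node 48: 1 child(ren)
  node 47: 0 child(ren)
Matching nodes: [8, 6, 16, 48]
Count of nodes with exactly one child: 4
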